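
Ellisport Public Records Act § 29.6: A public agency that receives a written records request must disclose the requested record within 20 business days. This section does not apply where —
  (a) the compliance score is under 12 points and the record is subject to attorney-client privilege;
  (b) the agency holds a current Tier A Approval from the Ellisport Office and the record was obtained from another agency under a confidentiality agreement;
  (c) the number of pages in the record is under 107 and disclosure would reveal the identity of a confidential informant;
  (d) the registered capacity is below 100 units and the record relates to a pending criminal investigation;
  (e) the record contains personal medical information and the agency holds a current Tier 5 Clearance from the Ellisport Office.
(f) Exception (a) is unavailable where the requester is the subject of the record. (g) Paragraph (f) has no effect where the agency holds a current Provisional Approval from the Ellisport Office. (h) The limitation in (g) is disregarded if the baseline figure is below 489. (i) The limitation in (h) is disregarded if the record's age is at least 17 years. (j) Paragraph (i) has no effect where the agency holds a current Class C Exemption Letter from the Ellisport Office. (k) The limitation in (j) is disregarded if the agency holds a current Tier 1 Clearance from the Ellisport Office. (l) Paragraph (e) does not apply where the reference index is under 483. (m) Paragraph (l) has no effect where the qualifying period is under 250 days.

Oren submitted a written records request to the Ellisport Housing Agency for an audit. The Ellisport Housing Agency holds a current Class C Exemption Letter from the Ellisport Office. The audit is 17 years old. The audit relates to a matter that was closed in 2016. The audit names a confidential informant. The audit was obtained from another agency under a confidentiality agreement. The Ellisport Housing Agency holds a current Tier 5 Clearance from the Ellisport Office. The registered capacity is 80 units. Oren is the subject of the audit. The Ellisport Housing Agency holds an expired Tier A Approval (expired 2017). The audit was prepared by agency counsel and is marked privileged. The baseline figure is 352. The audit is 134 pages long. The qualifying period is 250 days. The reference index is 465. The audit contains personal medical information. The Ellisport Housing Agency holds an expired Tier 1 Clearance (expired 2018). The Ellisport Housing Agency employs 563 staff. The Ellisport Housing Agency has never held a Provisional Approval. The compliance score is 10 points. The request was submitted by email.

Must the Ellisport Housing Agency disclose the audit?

Yes — the Ellisport Housing Agency must disclose the audit.

Exception (a): the compliance score is 10 points, under the 12 points limit; the audit is privileged — every condition holds. Turning to paragraphs (f)–(k): (f) operates against (a): Oren is the subject of the audit. (g) is not triggered (the Provisional Approval is not current), so (f) stands. (a) is therefore removed.
Exception (b) does not apply: there is no Tier A Approval in force.
Exception (c) fails — the number of pages in the record is 134, not under 107.
Exception (d) requires that the record relates to a pending criminal investigation; but the audit relates to a closed matter, so (d) is unavailable.
Exception (e): the audit contains personal medical information; a current Tier 5 Clearance is held — every condition holds. Turning to paragraphs (l)–(m): (l) operates against (e): the reference index is 465, under the 483 limit. (m), which would lift (l), is not triggered — the qualifying period is 250 days, not under 250 days. Exception (e) does not apply.
No exception displaces § 29.6.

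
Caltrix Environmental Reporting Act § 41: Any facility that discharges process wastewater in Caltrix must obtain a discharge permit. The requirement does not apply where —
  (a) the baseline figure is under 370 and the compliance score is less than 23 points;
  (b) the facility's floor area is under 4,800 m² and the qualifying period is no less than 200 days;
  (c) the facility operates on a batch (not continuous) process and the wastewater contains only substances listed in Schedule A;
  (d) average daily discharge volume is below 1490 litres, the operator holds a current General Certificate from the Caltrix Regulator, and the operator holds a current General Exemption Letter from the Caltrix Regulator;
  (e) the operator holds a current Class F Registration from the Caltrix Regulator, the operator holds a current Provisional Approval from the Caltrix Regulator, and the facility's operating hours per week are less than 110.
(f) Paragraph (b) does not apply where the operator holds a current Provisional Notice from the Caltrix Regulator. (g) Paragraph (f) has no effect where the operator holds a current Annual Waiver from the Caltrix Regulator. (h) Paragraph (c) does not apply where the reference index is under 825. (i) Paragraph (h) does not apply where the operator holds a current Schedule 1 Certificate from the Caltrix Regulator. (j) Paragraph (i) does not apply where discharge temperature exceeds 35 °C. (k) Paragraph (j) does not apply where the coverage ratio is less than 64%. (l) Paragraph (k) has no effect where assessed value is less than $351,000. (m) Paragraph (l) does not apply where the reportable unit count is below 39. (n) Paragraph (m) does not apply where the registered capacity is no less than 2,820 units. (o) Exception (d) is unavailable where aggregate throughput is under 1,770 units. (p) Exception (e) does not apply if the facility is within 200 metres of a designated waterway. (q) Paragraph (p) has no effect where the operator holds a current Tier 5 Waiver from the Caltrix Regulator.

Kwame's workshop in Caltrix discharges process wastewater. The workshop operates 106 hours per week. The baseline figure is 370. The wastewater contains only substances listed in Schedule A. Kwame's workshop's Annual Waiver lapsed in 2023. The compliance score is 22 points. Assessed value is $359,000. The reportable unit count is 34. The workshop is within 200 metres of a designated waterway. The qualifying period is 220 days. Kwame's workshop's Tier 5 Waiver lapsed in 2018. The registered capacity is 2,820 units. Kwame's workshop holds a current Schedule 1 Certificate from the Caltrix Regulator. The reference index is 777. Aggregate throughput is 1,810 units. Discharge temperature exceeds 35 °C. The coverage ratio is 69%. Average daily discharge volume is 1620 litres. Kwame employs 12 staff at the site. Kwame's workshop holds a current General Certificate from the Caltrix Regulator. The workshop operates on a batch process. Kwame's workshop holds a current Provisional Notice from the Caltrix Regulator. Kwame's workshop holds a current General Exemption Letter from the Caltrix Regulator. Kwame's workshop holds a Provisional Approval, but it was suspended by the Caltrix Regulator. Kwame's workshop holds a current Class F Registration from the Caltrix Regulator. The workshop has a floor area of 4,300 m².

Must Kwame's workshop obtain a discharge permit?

Yes — Kwame's workshop must obtain a discharge permit.

Exception (a) does not apply: the baseline figure is 370, not under 370.
Exception (b)'s conditions are all satisfied: the facility's floor area is 4,300 m², under the 4,800 m² limit; the qualifying period is 220 days, meeting the 200 days threshold. But applying paragraphs (f)–(g): (f) operates against (b): a current Provisional Notice is held. (g) does not operate here (there is no Annual Waiver in force), so (f) stands. (b) is therefore removed.
Exception (c)'s conditions are all satisfied: the facility operates on a batch process; the wastewater is Schedule-A-only. However, paragraphs (h)–(n) must be considered: (h) applies — the reference index is 777, under the 825 limit. (i) would limit (h) — a current Schedule 1 Certificate is held — but (j) sets (i) aside: (j) is engaged — discharge temperature exceeds 35 °C. (k) is inapplicable (the coverage ratio is 69%, not less than 64%), so (j) stands. Exception (c) does not apply.
Exception (d) fails — average daily discharge volume is 1620 litres, not below 1490 litres.
Exception (e) requires that the operator holds a current Provisional Approval from the Caltrix Regulator; but the Provisional Approval is not current, so (e) is unavailable.
Every exception is unavailable, so the rule governs.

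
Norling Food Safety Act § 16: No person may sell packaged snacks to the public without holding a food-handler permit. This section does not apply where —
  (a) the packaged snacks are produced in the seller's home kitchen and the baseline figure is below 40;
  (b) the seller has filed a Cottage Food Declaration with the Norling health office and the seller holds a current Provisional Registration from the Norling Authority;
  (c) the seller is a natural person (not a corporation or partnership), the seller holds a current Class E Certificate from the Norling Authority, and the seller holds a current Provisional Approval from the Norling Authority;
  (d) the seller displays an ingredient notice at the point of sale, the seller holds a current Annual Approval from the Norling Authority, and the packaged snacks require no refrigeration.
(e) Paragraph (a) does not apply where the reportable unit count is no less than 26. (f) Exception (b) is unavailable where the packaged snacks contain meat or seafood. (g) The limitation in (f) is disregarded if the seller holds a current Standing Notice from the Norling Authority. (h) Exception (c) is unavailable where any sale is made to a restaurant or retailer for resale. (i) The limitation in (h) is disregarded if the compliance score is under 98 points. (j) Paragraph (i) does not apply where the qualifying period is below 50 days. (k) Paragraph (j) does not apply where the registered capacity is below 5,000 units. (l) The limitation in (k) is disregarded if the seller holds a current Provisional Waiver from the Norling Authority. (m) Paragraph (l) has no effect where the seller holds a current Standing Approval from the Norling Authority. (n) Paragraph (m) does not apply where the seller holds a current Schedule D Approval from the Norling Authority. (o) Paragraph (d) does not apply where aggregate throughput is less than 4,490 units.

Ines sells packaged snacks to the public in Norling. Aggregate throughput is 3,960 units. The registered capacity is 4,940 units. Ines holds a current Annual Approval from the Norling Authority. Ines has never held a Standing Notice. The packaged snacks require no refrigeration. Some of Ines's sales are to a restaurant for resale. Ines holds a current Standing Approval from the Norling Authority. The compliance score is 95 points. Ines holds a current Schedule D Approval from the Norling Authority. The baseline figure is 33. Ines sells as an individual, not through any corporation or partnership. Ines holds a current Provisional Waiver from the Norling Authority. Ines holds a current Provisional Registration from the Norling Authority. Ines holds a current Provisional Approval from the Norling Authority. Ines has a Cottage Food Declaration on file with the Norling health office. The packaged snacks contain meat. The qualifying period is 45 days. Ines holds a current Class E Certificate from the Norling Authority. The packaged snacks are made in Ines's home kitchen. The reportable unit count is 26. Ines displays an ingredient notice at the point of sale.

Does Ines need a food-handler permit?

Exception (a): the packaged snacks are home-kitchen produced; the baseline figure is 33, below the 40 limit — every condition holds. But: (e) operates against (a): the reportable unit count is 26, meeting the 26 threshold. Exception (a) does not apply.
Exception (b)'s conditions are all satisfied: a Cottage Food Declaration is on file; a current Provisional Registration is held. But applying paragraphs (f)–(g): (f) operates against (b): the packaged snacks contain meat. (g), which would lift (f), does not operate here — no current Standing Notice is held. Exception (b) does not apply.
Exception (c) is satisfied on its face — the seller is a natural person; a current Class E Certificate is held; a current Provisional Approval is held. However, paragraphs (h)–(n) must be considered: (h) operates against (c): some sales are to a restaurant for resale. (i) would limit (h) — the compliance score is 95 points, under the 98 points limit — but (j) sets (i) aside: (j) is engaged — the qualifying period is 45 days, below the 50 days limit. (k) would limit (j) — the registered capacity is 4,940 units, below the 5,000 units limit — but (l) sets (k) aside: (l) operates against (k): a current Provisional Waiver is held. (m) is engaged (a current Standing Approval is held), but yields to (n): (n) operates against (m): a current Schedule D Approval is held. (c) is therefore removed.
All of (d)'s requirements are met (an ingredient notice is displayed; a current Annual Approval is held; the packaged snacks are shelf-stable). But: (o) is engaged — aggregate throughput is 3,960 units, less than the 4,490 units limit. (d) is therefore removed.
No exception displaces § 16.

Yes — Ines must hold a food-handler permit.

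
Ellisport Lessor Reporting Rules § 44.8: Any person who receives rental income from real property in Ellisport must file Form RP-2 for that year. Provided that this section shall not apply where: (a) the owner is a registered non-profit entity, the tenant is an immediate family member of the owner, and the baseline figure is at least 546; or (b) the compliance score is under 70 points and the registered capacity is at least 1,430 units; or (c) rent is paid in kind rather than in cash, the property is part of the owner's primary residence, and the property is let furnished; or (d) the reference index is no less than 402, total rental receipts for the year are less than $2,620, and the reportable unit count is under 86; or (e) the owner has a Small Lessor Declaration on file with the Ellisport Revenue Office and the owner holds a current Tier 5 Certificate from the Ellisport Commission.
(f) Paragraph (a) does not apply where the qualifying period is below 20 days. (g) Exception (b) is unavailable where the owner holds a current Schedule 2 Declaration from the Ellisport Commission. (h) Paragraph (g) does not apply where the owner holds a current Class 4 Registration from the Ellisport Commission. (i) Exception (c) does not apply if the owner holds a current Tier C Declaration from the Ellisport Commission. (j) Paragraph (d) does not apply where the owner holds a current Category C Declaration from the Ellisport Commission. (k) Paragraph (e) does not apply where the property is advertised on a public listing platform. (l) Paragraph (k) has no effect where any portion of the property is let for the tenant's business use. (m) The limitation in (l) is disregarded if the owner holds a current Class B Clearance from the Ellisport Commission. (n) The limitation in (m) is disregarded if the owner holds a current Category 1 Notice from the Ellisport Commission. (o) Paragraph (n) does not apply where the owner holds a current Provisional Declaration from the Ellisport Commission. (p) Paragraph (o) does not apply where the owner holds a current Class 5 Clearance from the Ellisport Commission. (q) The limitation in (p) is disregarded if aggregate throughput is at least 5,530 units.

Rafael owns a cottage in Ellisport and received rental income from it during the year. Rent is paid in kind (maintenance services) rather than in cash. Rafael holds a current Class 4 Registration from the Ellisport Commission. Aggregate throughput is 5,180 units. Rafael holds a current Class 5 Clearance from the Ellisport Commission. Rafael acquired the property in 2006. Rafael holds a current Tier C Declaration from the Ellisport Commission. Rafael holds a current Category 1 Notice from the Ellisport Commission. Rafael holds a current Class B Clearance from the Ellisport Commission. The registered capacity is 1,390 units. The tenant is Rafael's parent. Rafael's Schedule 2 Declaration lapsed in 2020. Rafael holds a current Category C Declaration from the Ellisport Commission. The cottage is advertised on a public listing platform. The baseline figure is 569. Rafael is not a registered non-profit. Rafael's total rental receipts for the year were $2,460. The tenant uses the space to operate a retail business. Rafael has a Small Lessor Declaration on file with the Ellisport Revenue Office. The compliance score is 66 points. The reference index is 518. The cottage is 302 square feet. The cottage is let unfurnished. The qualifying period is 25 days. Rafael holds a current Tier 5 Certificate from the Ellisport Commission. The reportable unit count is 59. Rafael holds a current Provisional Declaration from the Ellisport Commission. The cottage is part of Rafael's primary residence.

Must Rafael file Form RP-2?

Exception (a) fails — Rafael is not a registered non-profit.
Exception (b) requires that the registered capacity is at least 1,430 units; but the registered capacity is 1,390 units, short of 1,430 units, so (b) is unavailable.
Exception (c) does not apply: the property is let unfurnished.
All of (d)'s requirements are met (the reference index is 518, meeting the 402 threshold; total rental receipts for the year are $2,460, less than the $2,620 limit; the reportable unit count is 59, under the 86 limit). However, paragraph (j) must be considered: (j) applies — a current Category C Declaration is held. So (d) is unavailable.
Exception (e)'s conditions are all satisfied: a Small Lessor Declaration is on file; a current Tier 5 Certificate is held. As to paragraphs (k)–(q): (k) would limit (e) — the property is publicly advertised — but (l) sets (k) aside: (l) is triggered — the space is let for business use. (m) would limit (l) — a current Class B Clearance is held — but (n) sets (m) aside: (n) is triggered — a current Category 1 Notice is held. (o) would limit (n) — a current Provisional Declaration is held — but (p) sets (o) aside: (p) operates against (o): a current Class 5 Clearance is held. (q) is not engaged (aggregate throughput is 5,180 units, short of 5,530 units), so (p) stands. (e) remains available.

No — exception (e) applies; Rafael is not required to file Form RP-2.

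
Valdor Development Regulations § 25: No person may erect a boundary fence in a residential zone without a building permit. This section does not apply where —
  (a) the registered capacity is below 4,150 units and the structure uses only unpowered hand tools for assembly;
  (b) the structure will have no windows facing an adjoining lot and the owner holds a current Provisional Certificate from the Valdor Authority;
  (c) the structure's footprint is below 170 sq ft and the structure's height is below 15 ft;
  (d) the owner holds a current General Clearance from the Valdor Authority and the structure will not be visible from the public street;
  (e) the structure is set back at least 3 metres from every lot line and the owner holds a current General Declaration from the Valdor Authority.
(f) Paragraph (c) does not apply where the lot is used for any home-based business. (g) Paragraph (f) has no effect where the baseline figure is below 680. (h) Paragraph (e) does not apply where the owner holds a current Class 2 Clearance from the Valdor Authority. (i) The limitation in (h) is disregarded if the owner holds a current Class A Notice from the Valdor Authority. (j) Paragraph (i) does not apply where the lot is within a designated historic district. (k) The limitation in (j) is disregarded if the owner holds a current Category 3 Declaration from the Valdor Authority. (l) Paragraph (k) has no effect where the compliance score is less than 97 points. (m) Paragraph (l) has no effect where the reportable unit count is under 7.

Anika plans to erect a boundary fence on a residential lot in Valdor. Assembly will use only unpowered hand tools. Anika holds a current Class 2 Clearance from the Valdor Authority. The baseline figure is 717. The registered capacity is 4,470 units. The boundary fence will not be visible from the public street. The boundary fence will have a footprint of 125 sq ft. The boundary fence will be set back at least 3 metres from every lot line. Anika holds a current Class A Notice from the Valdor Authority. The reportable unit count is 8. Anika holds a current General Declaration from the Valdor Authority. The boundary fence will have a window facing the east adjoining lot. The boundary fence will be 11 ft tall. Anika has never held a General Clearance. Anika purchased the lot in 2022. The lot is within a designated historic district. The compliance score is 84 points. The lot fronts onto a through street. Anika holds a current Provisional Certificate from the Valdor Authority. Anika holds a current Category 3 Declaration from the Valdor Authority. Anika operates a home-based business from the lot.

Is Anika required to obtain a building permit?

Exception (a) does not apply: the registered capacity is 4,470 units, not below 4,150 units.
Exception (b) fails — a window faces an adjoining lot.
Exception (c) is satisfied on its face — the structure's footprint is 125 sq ft, below the 170 sq ft limit; the structure's height is 11 ft, below the 15 ft limit. But: (f) operates against (c): a home-based business operates on the lot. (g), which would lift (f), is not triggered — the baseline figure is 717, not below 680. So (c) is unavailable.
Exception (d) fails — there is no General Clearance in force.
Exception (e)'s conditions are all satisfied: the setback is at least 3 m on every side; a current General Declaration is held. Turning to paragraphs (h)–(m): (h) operates against (e): a current Class 2 Clearance is held. (i) would limit (h) — a current Class A Notice is held — but (j) sets (i) aside: (j) operates against (i): the lot is in a historic district. (k) would limit (j) — a current Category 3 Declaration is held — but (l) sets (k) aside: (l) operates against (k): the compliance score is 84 points, less than the 97 points limit. (m), which would lift (l), is not engaged — the reportable unit count is 8, not under 7. Exception (e) does not apply.
None of the exceptions is available; § 25 applies in full.

Yes — Anika must obtain a building permit.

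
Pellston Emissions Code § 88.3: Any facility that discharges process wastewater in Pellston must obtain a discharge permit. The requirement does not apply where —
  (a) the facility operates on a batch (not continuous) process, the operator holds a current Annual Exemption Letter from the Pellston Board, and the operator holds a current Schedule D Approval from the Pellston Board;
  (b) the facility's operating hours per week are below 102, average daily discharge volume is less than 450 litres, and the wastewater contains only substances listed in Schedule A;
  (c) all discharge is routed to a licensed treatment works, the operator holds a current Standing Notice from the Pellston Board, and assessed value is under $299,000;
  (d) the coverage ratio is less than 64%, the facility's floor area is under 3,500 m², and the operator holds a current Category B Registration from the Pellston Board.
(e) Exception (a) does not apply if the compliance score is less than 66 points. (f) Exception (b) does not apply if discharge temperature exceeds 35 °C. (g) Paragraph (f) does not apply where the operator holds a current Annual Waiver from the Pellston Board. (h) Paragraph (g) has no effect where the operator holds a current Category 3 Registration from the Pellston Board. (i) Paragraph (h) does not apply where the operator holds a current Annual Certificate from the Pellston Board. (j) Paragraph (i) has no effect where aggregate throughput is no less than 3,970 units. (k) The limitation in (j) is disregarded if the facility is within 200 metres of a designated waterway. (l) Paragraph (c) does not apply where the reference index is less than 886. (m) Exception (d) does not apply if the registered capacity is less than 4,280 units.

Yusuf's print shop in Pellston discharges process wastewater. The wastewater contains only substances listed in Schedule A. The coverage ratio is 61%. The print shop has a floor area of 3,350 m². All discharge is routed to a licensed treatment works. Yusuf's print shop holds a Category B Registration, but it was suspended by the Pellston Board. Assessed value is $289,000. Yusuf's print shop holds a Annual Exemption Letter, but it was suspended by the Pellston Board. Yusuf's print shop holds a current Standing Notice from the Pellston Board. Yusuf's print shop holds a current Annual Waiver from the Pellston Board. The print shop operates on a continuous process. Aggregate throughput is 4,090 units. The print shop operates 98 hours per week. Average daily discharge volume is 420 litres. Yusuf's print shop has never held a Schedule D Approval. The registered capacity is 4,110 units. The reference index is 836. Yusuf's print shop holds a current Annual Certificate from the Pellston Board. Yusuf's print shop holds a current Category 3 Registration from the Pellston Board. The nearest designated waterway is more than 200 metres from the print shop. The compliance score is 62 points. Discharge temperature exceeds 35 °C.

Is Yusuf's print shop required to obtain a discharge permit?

Exception (a) requires that the facility operates on a batch (not continuous) process; but the facility operates on a continuous process, so (a) is unavailable.
All of (b)'s requirements are met (the facility's operating hours per week are 98, below the 102 limit; average daily discharge volume is 420 litres, less than the 450 litres limit; the wastewater is Schedule-A-only). But: (f) operates against (b): discharge temperature exceeds 35 °C. (g) is triggered (a current Annual Waiver is held), but is overridden by (h): (h) applies — a current Category 3 Registration is held. (i) would limit (h) — a current Annual Certificate is held — but (j) sets (i) aside: (j) operates against (i): aggregate throughput is 4,090 units, meeting the 3,970 units threshold. (k) does not operate here (the print shop is more than 200 m from any designated waterway), so (j) stands. (b) is therefore removed.
Exception (c)'s conditions are all satisfied: discharge is routed to a licensed treatment works; a current Standing Notice is held; assessed value is $289,000, under the $299,000 limit. But: (l) is engaged — the reference index is 836, less than the 886 limit. (c) is therefore removed.
Exception (d) fails — the Category B Registration is not current.
No exception displaces § 88.3.

Yes — Yusuf's print shop must obtain a discharge permit.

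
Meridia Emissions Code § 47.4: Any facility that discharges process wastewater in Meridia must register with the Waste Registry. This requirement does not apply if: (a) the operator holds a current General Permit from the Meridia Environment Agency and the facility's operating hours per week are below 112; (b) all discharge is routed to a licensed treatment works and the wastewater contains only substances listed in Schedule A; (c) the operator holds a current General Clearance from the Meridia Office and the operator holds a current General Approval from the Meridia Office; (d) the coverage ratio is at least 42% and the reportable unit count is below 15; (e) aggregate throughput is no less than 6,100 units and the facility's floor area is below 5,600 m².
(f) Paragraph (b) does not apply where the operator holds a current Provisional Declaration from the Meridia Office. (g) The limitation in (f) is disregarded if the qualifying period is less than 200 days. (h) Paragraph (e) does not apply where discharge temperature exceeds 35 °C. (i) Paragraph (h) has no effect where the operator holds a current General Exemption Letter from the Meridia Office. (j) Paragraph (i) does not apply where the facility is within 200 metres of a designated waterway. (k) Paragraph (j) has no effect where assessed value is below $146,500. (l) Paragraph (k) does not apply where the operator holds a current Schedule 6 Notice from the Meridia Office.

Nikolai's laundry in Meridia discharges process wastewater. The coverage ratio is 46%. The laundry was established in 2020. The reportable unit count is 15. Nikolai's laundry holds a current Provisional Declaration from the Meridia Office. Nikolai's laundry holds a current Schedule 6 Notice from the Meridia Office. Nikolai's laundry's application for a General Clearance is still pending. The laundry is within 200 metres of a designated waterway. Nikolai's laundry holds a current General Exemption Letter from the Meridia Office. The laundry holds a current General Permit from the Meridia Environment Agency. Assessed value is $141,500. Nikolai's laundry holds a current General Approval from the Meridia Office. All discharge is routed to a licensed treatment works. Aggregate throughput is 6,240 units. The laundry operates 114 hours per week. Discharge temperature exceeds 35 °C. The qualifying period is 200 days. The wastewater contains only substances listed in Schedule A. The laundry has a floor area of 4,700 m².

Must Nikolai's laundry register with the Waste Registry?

Yes — Nikolai's laundry must register with the Waste Registry.

Exception (a) fails — the facility's operating hours per week are 114, not below 112.
Exception (b): discharge is routed to a licensed treatment works; the wastewater is Schedule-A-only — every condition holds. But: (f) operates against (b): a current Provisional Declaration is held. (g) is inapplicable (the qualifying period is 200 days, not less than 200 days), so (f) stands. Exception (b) does not apply.
Exception (c) does not apply: the General Clearance is not current.
Exception (d) requires that the reportable unit count is below 15; but the reportable unit count is 15, not below 15, so (d) is unavailable.
Exception (e) is satisfied on its face — aggregate throughput is 6,240 units, meeting the 6,100 units threshold; the facility's floor area is 4,700 m², below the 5,600 m² limit. Turning to paragraphs (h)–(l): (h) operates against (e): discharge temperature exceeds 35 °C. (i) is triggered (a current General Exemption Letter is held), but is set aside by (j): (j) is triggered — the laundry is within 200 m of a designated waterway. (k) is triggered (assessed value is $141,500, below the $146,500 limit), but is overridden by (l): (l) is engaged — a current Schedule 6 Notice is held. So (e) is unavailable.
Every exception is unavailable, so the rule governs.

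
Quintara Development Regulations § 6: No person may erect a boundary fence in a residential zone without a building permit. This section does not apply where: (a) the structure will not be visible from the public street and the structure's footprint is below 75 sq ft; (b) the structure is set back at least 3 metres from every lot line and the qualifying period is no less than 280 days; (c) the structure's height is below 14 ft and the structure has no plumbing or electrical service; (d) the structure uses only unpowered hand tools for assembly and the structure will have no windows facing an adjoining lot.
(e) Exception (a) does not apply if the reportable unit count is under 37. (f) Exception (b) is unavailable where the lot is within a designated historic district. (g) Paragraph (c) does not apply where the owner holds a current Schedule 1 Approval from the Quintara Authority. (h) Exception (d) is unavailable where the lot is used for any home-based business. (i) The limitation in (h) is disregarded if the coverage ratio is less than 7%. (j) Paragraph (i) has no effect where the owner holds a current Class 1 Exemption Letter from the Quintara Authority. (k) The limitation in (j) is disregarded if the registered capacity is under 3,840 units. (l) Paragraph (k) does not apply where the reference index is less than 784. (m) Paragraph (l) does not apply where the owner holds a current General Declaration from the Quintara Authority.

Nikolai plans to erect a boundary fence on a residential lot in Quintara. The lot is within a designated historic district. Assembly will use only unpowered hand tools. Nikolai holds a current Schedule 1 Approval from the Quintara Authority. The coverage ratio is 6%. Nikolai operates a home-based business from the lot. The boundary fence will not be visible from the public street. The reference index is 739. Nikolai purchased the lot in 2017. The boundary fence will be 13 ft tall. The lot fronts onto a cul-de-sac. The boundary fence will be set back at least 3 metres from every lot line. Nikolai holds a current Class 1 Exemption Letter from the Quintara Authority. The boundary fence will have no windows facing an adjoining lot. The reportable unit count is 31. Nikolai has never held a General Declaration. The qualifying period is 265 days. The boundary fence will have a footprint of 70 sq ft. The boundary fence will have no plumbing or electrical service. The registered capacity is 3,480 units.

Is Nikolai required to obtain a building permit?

Yes — Nikolai must obtain a building permit.

Exception (a): the structure will not be visible from the street; the structure's footprint is 70 sq ft, below the 75 sq ft limit — every condition holds. But applying paragraph (e): (e) operates — the reportable unit count is 31, under the 37 limit. Exception (a) does not apply.
Exception (b) fails — the qualifying period is 265 days, short of 280 days.
Exception (c): the structure's height is 13 ft, below the 14 ft limit; there is no plumbing or electrical service — every condition holds. Turning to paragraph (g): (g) operates against (c): a current Schedule 1 Approval is held. Exception (c) does not apply.
Exception (d) is satisfied on its face — assembly uses only hand tools; no windows face an adjoining lot. But applying paragraphs (h)–(m): (h) operates against (d): a home-based business operates on the lot. (i) would limit (h) — the coverage ratio is 6%, less than the 7% limit — but (j) sets (i) aside: (j) operates — a current Class 1 Exemption Letter is held. (k) would limit (j) — the registered capacity is 3,480 units, under the 3,840 units limit — but (l) sets (k) aside: (l) is triggered — the reference index is 739, less than the 784 limit. (m) is inapplicable (no current General Declaration is held), so (l) stands. (d) is therefore removed.
No exception displaces § 6.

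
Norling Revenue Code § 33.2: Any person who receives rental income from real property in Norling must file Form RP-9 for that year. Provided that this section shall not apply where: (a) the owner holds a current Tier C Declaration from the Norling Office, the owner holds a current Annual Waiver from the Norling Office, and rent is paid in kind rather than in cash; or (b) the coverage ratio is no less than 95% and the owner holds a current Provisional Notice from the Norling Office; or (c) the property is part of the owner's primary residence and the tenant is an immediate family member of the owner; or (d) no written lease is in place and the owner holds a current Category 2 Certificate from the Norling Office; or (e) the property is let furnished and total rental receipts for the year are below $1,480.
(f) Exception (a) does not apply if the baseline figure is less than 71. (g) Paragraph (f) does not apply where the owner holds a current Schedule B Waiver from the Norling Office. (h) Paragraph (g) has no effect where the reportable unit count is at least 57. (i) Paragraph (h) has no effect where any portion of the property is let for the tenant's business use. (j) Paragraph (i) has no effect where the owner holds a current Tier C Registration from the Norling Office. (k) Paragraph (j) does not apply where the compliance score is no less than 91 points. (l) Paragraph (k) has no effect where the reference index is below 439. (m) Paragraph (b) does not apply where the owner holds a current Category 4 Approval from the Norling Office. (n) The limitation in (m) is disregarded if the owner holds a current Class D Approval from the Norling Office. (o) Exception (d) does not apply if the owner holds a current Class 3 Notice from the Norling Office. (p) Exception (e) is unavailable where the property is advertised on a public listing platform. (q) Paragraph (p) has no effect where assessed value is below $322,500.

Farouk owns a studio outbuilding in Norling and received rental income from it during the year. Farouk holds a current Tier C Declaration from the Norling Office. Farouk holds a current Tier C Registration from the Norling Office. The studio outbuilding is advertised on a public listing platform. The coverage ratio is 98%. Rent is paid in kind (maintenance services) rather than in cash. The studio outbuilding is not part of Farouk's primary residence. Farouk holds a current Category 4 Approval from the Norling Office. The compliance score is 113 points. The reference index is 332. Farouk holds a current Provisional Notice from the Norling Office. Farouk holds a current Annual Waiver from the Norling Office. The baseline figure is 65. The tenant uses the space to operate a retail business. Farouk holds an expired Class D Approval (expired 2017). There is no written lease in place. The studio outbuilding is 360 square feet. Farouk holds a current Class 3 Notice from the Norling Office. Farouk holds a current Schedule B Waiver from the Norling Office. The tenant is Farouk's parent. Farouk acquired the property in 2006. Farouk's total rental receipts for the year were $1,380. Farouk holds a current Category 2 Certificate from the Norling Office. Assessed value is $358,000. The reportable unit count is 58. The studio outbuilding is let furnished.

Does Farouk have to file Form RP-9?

Exception (a): a current Tier C Declaration is held; a current Annual Waiver is held; rent is paid in kind — every condition holds. Turning to paragraphs (f)–(l): (f) operates against (a): the baseline figure is 65, less than the 71 limit. (g) applies (a current Schedule B Waiver is held), but is set aside by (h): (h) operates — the reportable unit count is 58, meeting the 57 threshold. (i) would limit (h) — the space is let for business use — but (j) sets (i) aside: (j) operates against (i): a current Tier C Registration is held. (k) operates (the compliance score is 113 points, meeting the 91 points threshold), but is displaced by (l): (l) operates against (k): the reference index is 332, below the 439 limit. Exception (a) does not apply.
Exception (b) is satisfied on its face — the coverage ratio is 98%, meeting the 95% threshold; a current Provisional Notice is held. Turning to paragraphs (m)–(n): (m) operates against (b): a current Category 4 Approval is held. (n), which would lift (m), is not engaged — there is no Class D Approval in force. So (b) is unavailable.
Exception (c) requires that the property is part of the owner's primary residence; but the studio outbuilding is not part of the primary residence, so (c) is unavailable.
All of (d)'s requirements are met (there is no written lease; a current Category 2 Certificate is held). However, paragraph (o) must be considered: (o) applies — a current Class 3 Notice is held. (d) is therefore removed.
Exception (e): the property is let furnished; total rental receipts for the year are $1,380, below the $1,480 limit — every condition holds. But: (p) applies — the property is publicly advertised. (q) is not engaged (assessed value is $358,000, not below $322,500), so (p) stands. (e) is therefore removed.
Every exception is unavailable, so the rule governs.

Yes — Farouk must file Form RP-9.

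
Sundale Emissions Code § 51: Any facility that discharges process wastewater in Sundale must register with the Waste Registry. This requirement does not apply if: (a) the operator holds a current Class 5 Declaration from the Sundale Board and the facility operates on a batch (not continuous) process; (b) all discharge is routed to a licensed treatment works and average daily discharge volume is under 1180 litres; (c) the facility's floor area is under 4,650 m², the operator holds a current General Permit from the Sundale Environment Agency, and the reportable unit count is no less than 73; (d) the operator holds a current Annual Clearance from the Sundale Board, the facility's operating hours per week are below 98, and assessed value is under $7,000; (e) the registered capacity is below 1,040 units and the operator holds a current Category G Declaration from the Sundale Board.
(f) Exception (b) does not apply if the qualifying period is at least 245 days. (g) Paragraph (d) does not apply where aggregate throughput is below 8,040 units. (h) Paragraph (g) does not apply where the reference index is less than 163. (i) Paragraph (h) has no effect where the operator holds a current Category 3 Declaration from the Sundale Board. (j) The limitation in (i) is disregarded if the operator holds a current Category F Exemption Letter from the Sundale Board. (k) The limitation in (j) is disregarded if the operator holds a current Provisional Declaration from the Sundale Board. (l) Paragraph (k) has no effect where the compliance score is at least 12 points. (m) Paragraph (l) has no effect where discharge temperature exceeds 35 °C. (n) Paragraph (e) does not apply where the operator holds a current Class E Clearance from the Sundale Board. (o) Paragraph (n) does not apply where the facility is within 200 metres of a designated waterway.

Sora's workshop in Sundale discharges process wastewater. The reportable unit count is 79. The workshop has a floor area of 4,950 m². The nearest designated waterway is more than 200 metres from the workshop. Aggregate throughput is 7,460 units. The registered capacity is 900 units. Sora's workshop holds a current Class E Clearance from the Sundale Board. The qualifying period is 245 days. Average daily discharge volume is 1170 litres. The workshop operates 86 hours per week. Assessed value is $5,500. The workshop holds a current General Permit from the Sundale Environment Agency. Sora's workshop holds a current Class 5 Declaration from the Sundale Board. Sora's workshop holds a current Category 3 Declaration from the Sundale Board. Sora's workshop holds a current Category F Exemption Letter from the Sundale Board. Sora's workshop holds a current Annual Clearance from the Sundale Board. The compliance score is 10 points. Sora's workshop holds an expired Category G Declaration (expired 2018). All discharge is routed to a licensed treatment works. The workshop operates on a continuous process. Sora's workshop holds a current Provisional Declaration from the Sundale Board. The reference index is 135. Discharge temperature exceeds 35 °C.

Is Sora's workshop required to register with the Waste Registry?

Yes — Sora's workshop must register with the Waste Registry.

Exception (a) does not apply: the facility operates on a continuous process.
Exception (b)'s conditions are all satisfied: discharge is routed to a licensed treatment works; average daily discharge volume is 1170 litres, under the 1180 litres limit. But: (f) operates against (b): the qualifying period is 245 days, meeting the 245 days threshold. So (b) is unavailable.
Exception (c) requires that the facility's floor area is under 4,650 m²; but the facility's floor area is 4,950 m², not under 4,650 m², so (c) is unavailable.
Exception (d)'s conditions are all satisfied: a current Annual Clearance is held; the facility's operating hours per week are 86, below the 98 limit; assessed value is $5,500, under the $7,000 limit. But: (g) applies — aggregate throughput is 7,460 units, below the 8,040 units limit. (h) would limit (g) — the reference index is 135, less than the 163 limit — but (i) sets (h) aside: (i) is triggered — a current Category 3 Declaration is held. (j) applies (a current Category F Exemption Letter is held), but is overridden by (k): (k) operates against (j): a current Provisional Declaration is held. (l) is inapplicable (the compliance score is 10 points, short of 12 points), so (k) stands. (d) is therefore removed.
Exception (e) requires that the operator holds a current Category G Declaration from the Sundale Board; but no current Category G Declaration is held, so (e) is unavailable.
No exception displaces § 51.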